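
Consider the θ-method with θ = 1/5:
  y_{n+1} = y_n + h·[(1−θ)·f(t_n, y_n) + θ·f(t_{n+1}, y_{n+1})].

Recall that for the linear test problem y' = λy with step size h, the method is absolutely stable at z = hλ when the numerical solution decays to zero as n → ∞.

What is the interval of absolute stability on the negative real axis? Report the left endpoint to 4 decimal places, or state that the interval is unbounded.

z∈(-3.3333,0).

With y'=λy (z=hλ):
  y_{n+1} = y_n + z·[4/5·y_n + 1/5·y_{n+1}] ⇒ (1 − 1/5z)y_{n+1} = (1 + 4/5z)y_n
  R(z) = (1 + 4/5z)/(1 − 1/5z).

Find x<0 with |R(x)|<1.
x=-0.83: |R|=0.2882
R=−1: 1+4/5x = −1+1/5x ⇒ -3/5x=2 ⇒ x=2/(-3/5)=-3.3333
Confirm numerically:
  x=-2.847: |R|=0.81407 <1
  x=-2.286: |R|=0.56876 <1
  x=-2.048: |R|=0.45289 <1
  x=-3.577: |R|=1.08523 >1
  x=-3.495: |R|=1.05709 >1
  x=-3.463: |R|=1.04596 >1
So |R|<1 on (-3.3333, 0).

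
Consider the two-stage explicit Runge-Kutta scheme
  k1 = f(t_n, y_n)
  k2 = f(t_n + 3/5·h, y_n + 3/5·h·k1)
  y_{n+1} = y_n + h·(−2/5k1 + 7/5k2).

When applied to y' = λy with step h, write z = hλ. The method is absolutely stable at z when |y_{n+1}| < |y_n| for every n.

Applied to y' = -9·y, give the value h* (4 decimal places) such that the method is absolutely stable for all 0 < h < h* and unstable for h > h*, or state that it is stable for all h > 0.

(-1.1905,0); λ=-9 ⇒ h* = (25/21)/9 = 0.1323.

On y'=λy, z=hλ:
  k1=λy_n ⇒ h·k1=z·y_n;  k2=λ(1+3/5z)y_n ⇒ h·k2=z(1+3/5z)y_n
  y_{n+1}/y_n = 1 − 2/5z + 7/5z(1+3/5z) = 1 + z + 21/25z²
  so R(z) = 1 + z + 21/25z².

Solve |R(x)|<1 on ℝ⁻.
x=-0.78: |R|=0.7311
R=1: x+21/25x²=0 ⇒ x=−25/21=-1.1905; min R=1−1/(4·21/25)=0.7024>−1
Confirm numerically:
  x=-1.091: |R|=0.90884 <1
  x=-0.788: |R|=0.73359 <1
  x=-0.726: |R|=0.71674 <1
  x=-1.610: |R|=1.56736 >1
  x=-1.542: |R|=1.45532 >1
Stable set (-1.1905, 0).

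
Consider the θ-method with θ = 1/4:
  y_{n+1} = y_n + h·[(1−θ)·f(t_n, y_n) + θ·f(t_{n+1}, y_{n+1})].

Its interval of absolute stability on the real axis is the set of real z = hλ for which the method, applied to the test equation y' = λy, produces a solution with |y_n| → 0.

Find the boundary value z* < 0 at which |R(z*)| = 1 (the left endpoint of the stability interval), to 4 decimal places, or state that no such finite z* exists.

z* = -4.0000.

On y'=λy, z=hλ:
  y_{n+1} = y_n + z·[3/4·y_n + 1/4·y_{n+1}] ⇒ (1 − 1/4z)y_{n+1} = (1 + 3/4z)y_n
  R(z) = (1 + 3/4z)/(1 − 1/4z).

Boundary: |R(x)|=1, x<0.
x=-1.17: |R|=0.0948
R=−1: 1+3/4x = −1+1/4x ⇒ -1/2x=2 ⇒ x=2/(-1/2)=-4.0000
Confirm numerically:
  x=-3.419: |R|=0.84338 <1
  x=-3.155: |R|=0.76380 <1
  x=-2.399: |R|=0.49961 <1
  x=-1.707: |R|=0.19643 <1
  x=-4.141: |R|=1.03464 >1
  x=-4.077: |R|=1.01907 >1
  x=-4.059: |R|=1.01464 >1
So |R|<1 on (-4.0000, 0).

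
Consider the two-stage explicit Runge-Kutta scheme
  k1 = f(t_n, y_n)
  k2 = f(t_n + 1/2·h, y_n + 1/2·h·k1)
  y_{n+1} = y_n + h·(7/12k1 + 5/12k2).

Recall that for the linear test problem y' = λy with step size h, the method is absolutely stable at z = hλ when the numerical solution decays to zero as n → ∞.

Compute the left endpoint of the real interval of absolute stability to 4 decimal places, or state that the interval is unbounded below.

Test eqn y'=λy, z=hλ:
  k1=λy_n ⇒ h·k1=z·y_n;  k2=λ(1+1/2z)y_n ⇒ h·k2=z(1+1/2z)y_n
  y_{n+1}/y_n = 1 + 7/12z + 5/12z(1+1/2z) = 1 + z + 5/24z²
  so R(z) = 1 + z + 5/24z².

Solve |R(x)|<1 on ℝ⁻.
x=-0.6: |R|=0.4750
R=1: x+5/24x²=0 ⇒ x=−24/5=-4.8000; min R=1−1/(4·5/24)=-0.2000>−1
Confirm numerically:
  x=-3.648: |R|=0.12448 <1
  x=-2.665: |R|=0.18537 <1
  x=-2.652: |R|=0.18677 <1
  x=-5.380: |R|=1.65008 >1
  x=-4.992: |R|=1.19968 >1
Stable set (-4.8000, 0).

left endpoint -4.8000.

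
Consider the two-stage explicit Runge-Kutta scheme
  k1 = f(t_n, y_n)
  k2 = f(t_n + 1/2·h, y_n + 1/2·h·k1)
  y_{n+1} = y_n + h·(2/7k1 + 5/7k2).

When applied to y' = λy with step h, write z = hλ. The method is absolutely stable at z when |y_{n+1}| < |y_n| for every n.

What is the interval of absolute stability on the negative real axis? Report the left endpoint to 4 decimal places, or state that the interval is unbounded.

With y'=λy (z=hλ):
  k1=λy_n ⇒ h·k1=z·y_n;  k2=λ(1+1/2z)y_n ⇒ h·k2=z(1+1/2z)y_n
  y_{n+1}/y_n = 1 + 2/7z + 5/7z(1+1/2z) = 1 + z + 5/14z²
  ⇒ R(z) = 1 + z + 5/14z².

Boundary: |R(x)|=1, x<0.
x=-1.77: |R|=0.3489
R=1: x+5/14x²=0 ⇒ x=−14/5=-2.8000; min R=1−1/(4·5/14)=0.3000>−1
Confirm numerically:
  x=-2.190: |R|=0.52289 <1
  x=-1.674: |R|=0.32681 <1
  x=-1.610: |R|=0.31575 <1
  x=-1.277: |R|=0.30540 <1
  x=-3.350: |R|=1.65804 >1
  x=-3.254: |R|=1.52761 >1
  x=-3.199: |R|=1.45586 >1
Interval (-2.8000, 0).

z∈(-2.8000,0).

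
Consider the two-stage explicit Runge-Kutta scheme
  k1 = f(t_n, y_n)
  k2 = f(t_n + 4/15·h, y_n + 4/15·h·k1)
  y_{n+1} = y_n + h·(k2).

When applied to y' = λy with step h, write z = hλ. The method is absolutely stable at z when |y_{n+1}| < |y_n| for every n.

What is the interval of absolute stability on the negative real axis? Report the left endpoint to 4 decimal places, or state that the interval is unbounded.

Test eqn y'=λy, z=hλ:
  k1=λy_n ⇒ h·k1=z·y_n;  k2=λ(1+4/15z)y_n ⇒ h·k2=z(1+4/15z)y_n
  y_{n+1}/y_n = 1 + z(1+4/15z) = 1 + z + 4/15z²
  Hence R(z) = 1 + z + 4/15z².

Find x<0 with |R(x)|<1.
x=-0.98: |R|=0.2761
R=1: x+4/15x²=0 ⇒ x=−15/4=-3.7500; min R=1−1/(4·4/15)=0.0625>−1
Confirm numerically:
  x=-3.384: |R|=0.66972 <1
  x=-2.973: |R|=0.38399 <1
  x=-2.550: |R|=0.18400 <1
  x=-2.211: |R|=0.09261 <1
  x=-4.073: |R|=1.35082 >1
  x=-3.992: |R|=1.25762 >1
Interval (-3.7500, 0).

(-3.7500, 0).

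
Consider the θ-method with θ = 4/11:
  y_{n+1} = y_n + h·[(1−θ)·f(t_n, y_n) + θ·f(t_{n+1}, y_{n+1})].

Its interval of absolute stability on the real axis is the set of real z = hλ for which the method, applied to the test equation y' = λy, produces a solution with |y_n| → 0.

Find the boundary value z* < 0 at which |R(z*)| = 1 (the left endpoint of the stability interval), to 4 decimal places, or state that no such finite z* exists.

z* = -7.3333.

With y'=λy (z=hλ):
  y_{n+1} = y_n + z·[7/11·y_n + 4/11·y_{n+1}] ⇒ (1 − 4/11z)y_{n+1} = (1 + 7/11z)y_n
  so R(z) = (1 + 7/11z)/(1 − 4/11z).

Need |R(x)|<1, x<0.
x=-0.83: |R|=0.3624
R=−1: 1+7/11x = −1+4/11x ⇒ -3/11x=2 ⇒ x=2/(-3/11)=-7.3333
Confirm numerically:
  x=-6.780: |R|=0.95645 <1
  x=-6.145: |R|=0.89980 <1
  x=-5.451: |R|=0.82786 <1
  x=-4.961: |R|=0.76926 <1
  x=-7.434: |R|=1.00741 >1
  x=-7.357: |R|=1.00176 >1
So |R|<1 on (-7.3333, 0).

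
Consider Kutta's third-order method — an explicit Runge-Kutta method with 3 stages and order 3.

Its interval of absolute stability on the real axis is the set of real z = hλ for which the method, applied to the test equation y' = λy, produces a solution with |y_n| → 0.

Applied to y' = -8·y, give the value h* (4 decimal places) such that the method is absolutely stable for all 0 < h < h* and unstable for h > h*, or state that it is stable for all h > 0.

(-2.5127,0); λ=-8 ⇒ h* = 0.3141.

Test eqn y'=λy, z=hλ:
  order 3, 3-stage ⇒ R(z)=1+z+z^2/2+z^3/6
  (e.g. R(-0.68)=0.49879, |R|=0.49879)

Boundary: |R(x)|=1, x<0.
x=-0.68: |R|=0.4988
|R(-1.94)|=0.2751 |R(-1.86)|=0.2027 |R(-0.51)|=0.5979
Bisect:
  x_lo=-3.4069 |R|=3.1940  x_hi=-0.1863 |R|=0.8300
  mid=-1.79660 |R|=0.14922 →hi
  mid=-2.60174 |R|=1.15244 →lo
  mid=-2.19917 |R|=0.55366 →hi
  mid=-2.40046 |R|=0.82468 →hi
  mid=-2.50110 |R|=0.98096 →hi
  mid=-2.55142 |R|=1.06474 →lo
  mid=-2.52626 |R|=1.02236 →lo
  mid=-2.51368 |R|=1.00154 →lo
  mid=-2.50739 |R|=0.99122 →hi
  mid=-2.51054 |R|=0.99637 →hi
  ...
  [-2.51290,-2.51270] ⇒ x*=-2.5127
Interval (-2.5127, 0).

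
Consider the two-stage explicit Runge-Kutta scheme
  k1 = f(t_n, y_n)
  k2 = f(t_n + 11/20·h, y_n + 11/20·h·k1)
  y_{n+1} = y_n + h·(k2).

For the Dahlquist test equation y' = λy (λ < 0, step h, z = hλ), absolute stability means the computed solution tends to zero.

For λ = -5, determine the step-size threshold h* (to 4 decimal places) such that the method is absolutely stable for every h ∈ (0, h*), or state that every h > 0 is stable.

(-1.8182,0); λ=-5 ⇒ h* = (20/11)/5 = 0.3636.

With y'=λy (z=hλ):
  k1=λy_n ⇒ h·k1=z·y_n;  k2=λ(1+11/20z)y_n ⇒ h·k2=z(1+11/20z)y_n
  y_{n+1}/y_n = 1 + z(1+11/20z) = 1 + z + 11/20z²
  ⇒ R(z) = 1 + z + 11/20z².

Need |R(x)|<1, x<0.
x=-1.16: |R|=0.5801
R=1: x+11/20x²=0 ⇒ x=−20/11=-1.8182; min R=1−1/(4·11/20)=0.5455>−1
Confirm numerically:
  x=-1.405: |R|=0.68071 <1
  x=-1.083: |R|=0.56209 <1
  x=-0.936: |R|=0.54585 <1
  x=-2.240: |R|=1.51968 >1
  x=-2.176: |R|=1.42824 >1
Interval (-1.8182, 0).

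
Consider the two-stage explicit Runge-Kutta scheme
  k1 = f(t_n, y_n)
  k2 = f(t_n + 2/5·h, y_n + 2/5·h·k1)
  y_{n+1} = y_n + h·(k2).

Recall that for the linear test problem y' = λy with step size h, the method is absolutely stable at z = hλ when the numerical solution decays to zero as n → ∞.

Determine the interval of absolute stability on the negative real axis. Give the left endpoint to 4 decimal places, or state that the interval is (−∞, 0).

(-2.5000, 0).

Test eqn y'=λy, z=hλ:
  k1=λy_n ⇒ h·k1=z·y_n;  k2=λ(1+2/5z)y_n ⇒ h·k2=z(1+2/5z)y_n
  y_{n+1}/y_n = 1 + z(1+2/5z) = 1 + z + 2/5z²
  Hence R(z) = 1 + z + 2/5z².

Solve |R(x)|<1 on ℝ⁻.
x=-0.5: |R|=0.6000
R=1: x+2/5x²=0 ⇒ x=−5/2=-2.5000; min R=1−1/(4·2/5)=0.3750>−1
Confirm numerically:
  x=-1.715: |R|=0.46149 <1
  x=-1.455: |R|=0.39181 <1
  x=-1.073: |R|=0.38753 <1
  x=-2.934: |R|=1.50934 >1
  x=-2.804: |R|=1.34097 >1
  x=-2.665: |R|=1.17589 >1
So |R|<1 on (-2.5000, 0).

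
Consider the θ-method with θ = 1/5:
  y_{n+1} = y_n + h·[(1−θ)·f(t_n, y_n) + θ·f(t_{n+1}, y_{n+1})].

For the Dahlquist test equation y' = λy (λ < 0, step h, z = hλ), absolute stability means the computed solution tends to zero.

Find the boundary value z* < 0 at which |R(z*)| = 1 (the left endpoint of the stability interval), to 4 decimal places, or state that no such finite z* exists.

left endpoint -3.3333.

With y'=λy (z=hλ):
  y_{n+1} = y_n + z·[4/5·y_n + 1/5·y_{n+1}] ⇒ (1 − 1/5z)y_{n+1} = (1 + 4/5z)y_n
  ⇒ R(z) = (1 + 4/5z)/(1 − 1/5z).

Solve |R(x)|<1 on ℝ⁻.
x=-1.08: |R|=0.1118
R=−1: 1+4/5x = −1+1/5x ⇒ -3/5x=2 ⇒ x=2/(-3/5)=-3.3333
Confirm numerically:
  x=-3.285: |R|=0.98250 <1
  x=-2.494: |R|=0.66400 <1
  x=-2.440: |R|=0.63978 <1
  x=-2.336: |R|=0.59215 <1
  x=-3.899: |R|=1.19070 >1
  x=-3.392: |R|=1.02097 >1
Interval (-3.3333, 0).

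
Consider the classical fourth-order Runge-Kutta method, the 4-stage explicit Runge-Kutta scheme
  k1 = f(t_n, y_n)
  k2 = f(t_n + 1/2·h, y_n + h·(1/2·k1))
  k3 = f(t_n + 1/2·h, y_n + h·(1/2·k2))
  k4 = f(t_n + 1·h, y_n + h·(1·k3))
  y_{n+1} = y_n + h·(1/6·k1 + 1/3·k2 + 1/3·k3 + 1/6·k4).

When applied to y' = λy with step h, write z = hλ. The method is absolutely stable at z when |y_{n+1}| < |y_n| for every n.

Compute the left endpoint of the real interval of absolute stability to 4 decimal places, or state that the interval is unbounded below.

z* = -2.7853.

Test eqn y'=λy, z=hλ:
  order 4, 4-stage ⇒ R(z)=1+z+z^2/2+z^3/6+z^4/24
  (e.g. R(-1.39)=0.28399, |R|=0.28399)

Find x<0 with |R(x)|<1.
x=-1.39: |R|=0.2840
|R(-1.72)|=0.2758 |R(-1.32)|=0.2944 |R(-1.11)|=0.3414
Bisect:
  x_lo=-3.1852 |R|=1.7904  x_hi=-0.2748 |R|=0.7597
  mid=-1.73000 |R|=0.27672 →hi
  mid=-2.45759 |R|=0.60835 →hi
  mid=-2.82139 |R|=1.05580 →lo
  mid=-2.63949 |R|=0.80152 →hi
  mid=-2.73044 |R|=0.92040 →hi
  mid=-2.77591 |R|=0.98595 →hi
  mid=-2.79865 |R|=1.02033 →lo
  mid=-2.78728 |R|=1.00300 →lo
  mid=-2.78160 |R|=0.99444 →hi
  mid=-2.78444 |R|=0.99871 →hi
  ...
  [-2.78533,-2.78515] ⇒ x*=-2.7853
Interval (-2.7853, 0).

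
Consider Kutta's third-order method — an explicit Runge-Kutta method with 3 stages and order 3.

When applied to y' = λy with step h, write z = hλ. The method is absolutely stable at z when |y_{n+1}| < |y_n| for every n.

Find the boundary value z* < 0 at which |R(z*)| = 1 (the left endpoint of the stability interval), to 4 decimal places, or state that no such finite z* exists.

left endpoint -2.5127.

On y'=λy, z=hλ:
  order 3, 3-stage ⇒ R(z)=1+z+z^2/2+z^3/6
  (e.g. R(-0.41)=0.66256, |R|=0.66256)

Boundary: |R(x)|=1, x<0.
x=-0.41: |R|=0.6626
|R(-2.7)|=1.3355 |R(-2.69)|=1.3161 |R(-1.75)|=0.1120
Bisect:
  x_lo=-3.3571 |R|=3.0278  x_hi=-0.2885 |R|=0.7491
  mid=-1.82278 |R|=0.17089 →hi
  mid=-2.58993 |R|=1.13148 →lo
  mid=-2.20635 |R|=0.56244 →hi
  mid=-2.39814 |R|=0.82125 →hi
  mid=-2.49403 |R|=0.96950 →hi
  mid=-2.54198 |R|=1.04872 →lo
  mid=-2.51801 |R|=1.00867 →lo
  mid=-2.50602 |R|=0.98898 →hi
  mid=-2.51201 |R|=0.99880 →hi
  ...
  [-2.51276,-2.51258] ⇒ x*=-2.5127
Interval (-2.5127, 0).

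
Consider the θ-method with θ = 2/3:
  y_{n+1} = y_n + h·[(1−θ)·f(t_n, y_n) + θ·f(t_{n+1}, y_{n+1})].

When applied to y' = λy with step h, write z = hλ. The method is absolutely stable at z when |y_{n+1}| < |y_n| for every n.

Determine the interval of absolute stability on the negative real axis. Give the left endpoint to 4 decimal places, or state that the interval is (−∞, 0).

interval (−∞, 0).

Set f=λy, z=hλ:
  y_{n+1} = y_n + z·[1/3·y_n + 2/3·y_{n+1}] ⇒ (1 − 2/3z)y_{n+1} = (1 + 1/3z)y_n
  R(z) = (1 + 1/3z)/(1 − 2/3z).

Solve |R(x)|<1 on ℝ⁻.
x=-0.48: |R|=0.6364
x=-2: |R|=0.1429
x=-10: |R|=0.3043
x=-100: |R|=0.4778
θ=2/3≥1/2 ⇒ |1+1/3x|<|1−2/3x| ∀x<0 ⇒ interval (−∞,0).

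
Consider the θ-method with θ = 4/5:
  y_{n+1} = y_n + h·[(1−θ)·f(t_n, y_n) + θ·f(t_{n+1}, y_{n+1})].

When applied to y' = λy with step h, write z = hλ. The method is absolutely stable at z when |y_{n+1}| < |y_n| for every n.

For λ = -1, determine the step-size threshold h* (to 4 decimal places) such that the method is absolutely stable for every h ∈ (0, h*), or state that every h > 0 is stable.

interval (−∞, 0). Any h>0 works for λ=-1.

Set f=λy, z=hλ:
  y_{n+1} = y_n + z·[1/5·y_n + 4/5·y_{n+1}] ⇒ (1 − 4/5z)y_{n+1} = (1 + 1/5z)y_n
  Hence R(z) = (1 + 1/5z)/(1 − 4/5z).

Solve |R(x)|<1 on ℝ⁻.
x=-1.61: |R|=0.2963
x=-2: |R|=0.2308
x=-10: |R|=0.1111
x=-100: |R|=0.2346
θ=4/5≥1/2 ⇒ |1+1/5x|<|1−4/5x| ∀x<0 ⇒ stable on all of ℝ⁻.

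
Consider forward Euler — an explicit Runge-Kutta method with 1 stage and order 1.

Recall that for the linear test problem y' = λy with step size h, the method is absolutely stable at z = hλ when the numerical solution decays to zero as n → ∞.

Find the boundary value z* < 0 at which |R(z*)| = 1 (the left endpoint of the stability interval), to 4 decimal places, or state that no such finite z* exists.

left endpoint -2.0000.

On y'=λy, z=hλ:
  order 1, 1-stage ⇒ R(z)=1+z
  (e.g. R(-0.94)=0.06000, |R|=0.06000)

Find x<0 with |R(x)|<1.
x=-0.94: |R|=0.0600
|R(-1.86)|=0.8600 |R(-1.5)|=0.5000 |R(-1.31)|=0.3100
Bisect:
  x_lo=-2.4144 |R|=1.4144  x_hi=-0.3542 |R|=0.6458
  mid=-1.38432 |R|=0.38432 →hi
  mid=-1.89938 |R|=0.89938 →hi
  mid=-2.15691 |R|=1.15691 →lo
  mid=-2.02814 |R|=1.02814 →lo
  mid=-1.96376 |R|=0.96376 →hi
  mid=-1.99595 |R|=0.99595 →hi
  mid=-2.01205 |R|=1.01205 →lo
  mid=-2.00400 |R|=1.00400 →lo
  ...
  [-2.00010,-1.99998] ⇒ x*=-2.0000
Interval (-2.0000, 0).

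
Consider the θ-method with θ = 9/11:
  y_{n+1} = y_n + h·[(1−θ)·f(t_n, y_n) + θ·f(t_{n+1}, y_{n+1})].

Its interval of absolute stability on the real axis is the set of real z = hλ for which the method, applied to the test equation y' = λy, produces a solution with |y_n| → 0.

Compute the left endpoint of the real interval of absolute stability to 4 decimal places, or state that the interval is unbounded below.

On y'=λy, z=hλ:
  y_{n+1} = y_n + z·[2/11·y_n + 9/11·y_{n+1}] ⇒ (1 − 9/11z)y_{n+1} = (1 + 2/11z)y_n
  Hence R(z) = (1 + 2/11z)/(1 − 9/11z).

Boundary: |R(x)|=1, x<0.
x=-1.14: |R|=0.4102
x=-2: |R|=0.2414
x=-10: |R|=0.0891
x=-100: |R|=0.2075
θ=9/11≥1/2 ⇒ |1+2/11x|<|1−9/11x| ∀x<0 ⇒ unbounded interval.

interval (−∞, 0).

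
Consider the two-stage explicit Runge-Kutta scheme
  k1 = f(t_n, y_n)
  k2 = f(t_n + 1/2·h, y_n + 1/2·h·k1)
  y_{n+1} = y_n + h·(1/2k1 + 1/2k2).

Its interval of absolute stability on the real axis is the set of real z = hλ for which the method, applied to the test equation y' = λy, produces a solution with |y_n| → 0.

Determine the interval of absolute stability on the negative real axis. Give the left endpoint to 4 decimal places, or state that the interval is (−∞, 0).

Set f=λy, z=hλ:
  k1=λy_n ⇒ h·k1=z·y_n;  k2=λ(1+1/2z)y_n ⇒ h·k2=z(1+1/2z)y_n
  y_{n+1}/y_n = 1 + 1/2z + 1/2z(1+1/2z) = 1 + z + 1/4z²
  ⇒ R(z) = 1 + z + 1/4z².

Find x<0 with |R(x)|<1.
x=-0.37: |R|=0.6642
R=1: x+1/4x²=0 ⇒ x=−4=-4.0000; min R=1−1/(4·1/4)=0.0000>−1
Confirm numerically:
  x=-3.317: |R|=0.43362 <1
  x=-2.704: |R|=0.12390 <1
  x=-2.693: |R|=0.12006 <1
  x=-2.153: |R|=0.00585 <1
  x=-4.494: |R|=1.55501 >1
  x=-4.417: |R|=1.46047 >1
So |R|<1 on (-4.0000, 0).

(-4.0000, 0).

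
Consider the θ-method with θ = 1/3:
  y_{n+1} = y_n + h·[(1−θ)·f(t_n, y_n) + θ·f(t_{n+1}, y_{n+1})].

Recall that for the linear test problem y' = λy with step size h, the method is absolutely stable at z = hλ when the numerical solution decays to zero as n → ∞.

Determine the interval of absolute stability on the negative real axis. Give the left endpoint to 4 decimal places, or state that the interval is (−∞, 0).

(-6.0000, 0).

On y'=λy, z=hλ:
  y_{n+1} = y_n + z·[2/3·y_n + 1/3·y_{n+1}] ⇒ (1 − 1/3z)y_{n+1} = (1 + 2/3z)y_n
  so R(z) = (1 + 2/3z)/(1 − 1/3z).

Boundary: |R(x)|=1, x<0.
x=-0.41: |R|=0.6393
R=−1: 1+2/3x = −1+1/3x ⇒ -1/3x=2 ⇒ x=2/(-1/3)=-6.0000
Confirm numerically:
  x=-5.350: |R|=0.92216 <1
  x=-4.130: |R|=0.73773 <1
  x=-3.538: |R|=0.62343 <1
  x=-6.313: |R|=1.03361 >1
  x=-6.131: |R|=1.01435 >1
  x=-6.075: |R|=1.00826 >1
Interval (-6.0000, 0).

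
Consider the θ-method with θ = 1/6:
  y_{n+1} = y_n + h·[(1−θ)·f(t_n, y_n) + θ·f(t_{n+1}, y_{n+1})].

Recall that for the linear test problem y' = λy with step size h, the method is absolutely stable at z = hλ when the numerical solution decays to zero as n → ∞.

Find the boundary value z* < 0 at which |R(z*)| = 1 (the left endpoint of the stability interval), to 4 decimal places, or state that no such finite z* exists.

z* = -3.0000.

Test eqn y'=λy, z=hλ:
  y_{n+1} = y_n + z·[5/6·y_n + 1/6·y_{n+1}] ⇒ (1 − 1/6z)y_{n+1} = (1 + 5/6z)y_n
  R(z) = (1 + 5/6z)/(1 − 1/6z).

Find x<0 with |R(x)|<1.
x=-0.54: |R|=0.5046
R=−1: 1+5/6x = −1+1/6x ⇒ -2/3x=2 ⇒ x=2/(-2/3)=-3.0000
Confirm numerically:
  x=-2.335: |R|=0.68086 <1
  x=-2.236: |R|=0.62895 <1
  x=-1.782: |R|=0.37394 <1
  x=-1.323: |R|=0.08398 <1
  x=-3.578: |R|=1.24139 >1
  x=-3.428: |R|=1.18159 >1
  x=-3.327: |R|=1.14024 >1
So |R|<1 on (-3.0000, 0).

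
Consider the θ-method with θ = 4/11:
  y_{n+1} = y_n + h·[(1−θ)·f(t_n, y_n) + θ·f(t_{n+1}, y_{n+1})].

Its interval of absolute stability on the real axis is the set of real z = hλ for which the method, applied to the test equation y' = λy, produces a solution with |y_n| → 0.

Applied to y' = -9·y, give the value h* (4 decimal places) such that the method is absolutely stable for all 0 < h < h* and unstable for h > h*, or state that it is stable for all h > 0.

With y'=λy (z=hλ):
  y_{n+1} = y_n + z·[7/11·y_n + 4/11·y_{n+1}] ⇒ (1 − 4/11z)y_{n+1} = (1 + 7/11z)y_n
  ⇒ R(z) = (1 + 7/11z)/(1 − 4/11z).

Find x<0 with |R(x)|<1.
x=-1.06: |R|=0.2349
R=−1: 1+7/11x = −1+4/11x ⇒ -3/11x=2 ⇒ x=2/(-3/11)=-7.3333
Confirm numerically:
  x=-6.324: |R|=0.91657 <1
  x=-6.305: |R|=0.91483 <1
  x=-3.029: |R|=0.44138 <1
  x=-7.700: |R|=1.02632 >1
  x=-7.541: |R|=1.01513 >1
Stable set (-7.3333, 0).

(-7.3333,0); λ=-9 ⇒ h* = (22/3)/9 = 0.8148.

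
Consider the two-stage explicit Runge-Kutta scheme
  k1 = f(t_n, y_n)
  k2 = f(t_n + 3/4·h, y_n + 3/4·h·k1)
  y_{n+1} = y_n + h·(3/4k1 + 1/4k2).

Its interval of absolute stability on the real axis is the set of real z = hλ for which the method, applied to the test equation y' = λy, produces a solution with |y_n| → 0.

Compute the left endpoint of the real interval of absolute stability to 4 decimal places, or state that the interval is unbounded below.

Test eqn y'=λy, z=hλ:
  k1=λy_n ⇒ h·k1=z·y_n;  k2=λ(1+3/4z)y_n ⇒ h·k2=z(1+3/4z)y_n
  y_{n+1}/y_n = 1 + 3/4z + 1/4z(1+3/4z) = 1 + z + 3/16z²
  so R(z) = 1 + z + 3/16z².

Find x<0 with |R(x)|<1.
x=-0.76: |R|=0.3483
R=1: x+3/16x²=0 ⇒ x=−16/3=-5.3333; min R=1−1/(4·3/16)=-0.3333>−1
Confirm numerically:
  x=-4.580: |R|=0.35308 <1
  x=-4.334: |R|=0.18792 <1
  x=-3.018: |R|=0.31019 <1
  x=-5.683: |R|=1.37259 >1
  x=-5.461: |R|=1.13072 >1
  x=-5.406: |R|=1.07366 >1
So |R|<1 on (-5.3333, 0).

left endpoint -5.3333.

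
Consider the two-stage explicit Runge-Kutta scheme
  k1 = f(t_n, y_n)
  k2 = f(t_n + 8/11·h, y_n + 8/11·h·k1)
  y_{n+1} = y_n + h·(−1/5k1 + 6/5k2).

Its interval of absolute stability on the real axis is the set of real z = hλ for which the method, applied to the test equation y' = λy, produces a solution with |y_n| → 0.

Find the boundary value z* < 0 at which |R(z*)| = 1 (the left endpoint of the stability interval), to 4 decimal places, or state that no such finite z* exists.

z* = -1.1458.

With y'=λy (z=hλ):
  k1=λy_n ⇒ h·k1=z·y_n;  k2=λ(1+8/11z)y_n ⇒ h·k2=z(1+8/11z)y_n
  y_{n+1}/y_n = 1 − 1/5z + 6/5z(1+8/11z) = 1 + z + 48/55z²
  R(z) = 1 + z + 48/55z².

Need |R(x)|<1, x<0.
x=-0.83: |R|=0.7712
R=1: x+48/55x²=0 ⇒ x=−55/48=-1.1458; min R=1−1/(4·48/55)=0.7135>−1
Confirm numerically:
  x=-0.720: |R|=0.73242 <1
  x=-0.682: |R|=0.72393 <1
  x=-0.599: |R|=0.71414 <1
  x=-1.509: |R|=1.47827 >1
  x=-1.289: |R|=1.16105 >1
  x=-1.284: |R|=1.15483 >1
So |R|<1 on (-1.1458, 0).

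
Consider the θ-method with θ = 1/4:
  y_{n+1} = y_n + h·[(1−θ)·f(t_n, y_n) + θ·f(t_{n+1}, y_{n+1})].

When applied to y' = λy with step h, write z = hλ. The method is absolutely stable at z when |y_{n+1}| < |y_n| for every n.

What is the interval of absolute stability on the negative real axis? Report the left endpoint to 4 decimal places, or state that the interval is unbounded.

z∈(-4.0000,0).

With y'=λy (z=hλ):
  y_{n+1} = y_n + z·[3/4·y_n + 1/4·y_{n+1}] ⇒ (1 − 1/4z)y_{n+1} = (1 + 3/4z)y_n
  so R(z) = (1 + 3/4z)/(1 − 1/4z).

Solve |R(x)|<1 on ℝ⁻.
x=-0.38: |R|=0.6530
R=−1: 1+3/4x = −1+1/4x ⇒ -1/2x=2 ⇒ x=2/(-1/2)=-4.0000
Confirm numerically:
  x=-3.376: |R|=0.83080 <1
  x=-3.082: |R|=0.74075 <1
  x=-2.833: |R|=0.65842 <1
  x=-1.718: |R|=0.20182 <1
  x=-4.559: |R|=1.13062 >1
  x=-4.049: |R|=1.01218 >1
  x=-4.024: |R|=1.00598 >1
So |R|<1 on (-4.0000, 0).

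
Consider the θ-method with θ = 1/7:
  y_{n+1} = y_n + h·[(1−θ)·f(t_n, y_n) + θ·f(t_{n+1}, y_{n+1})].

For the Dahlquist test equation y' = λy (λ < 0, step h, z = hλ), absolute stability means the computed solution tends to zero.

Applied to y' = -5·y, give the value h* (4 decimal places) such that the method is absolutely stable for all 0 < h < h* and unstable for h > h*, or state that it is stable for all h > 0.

(-2.8000,0); λ=-5 ⇒ h* = (14/5)/5 = 0.5600.

With y'=λy (z=hλ):
  y_{n+1} = y_n + z·[6/7·y_n + 1/7·y_{n+1}] ⇒ (1 − 1/7z)y_{n+1} = (1 + 6/7z)y_n
  so R(z) = (1 + 6/7z)/(1 − 1/7z).

Solve |R(x)|<1 on ℝ⁻.
x=-1.5: |R|=0.2353
R=−1: 1+6/7x = −1+1/7x ⇒ -5/7x=2 ⇒ x=2/(-5/7)=-2.8000
Confirm numerically:
  x=-2.429: |R|=0.80327 <1
  x=-2.324: |R|=0.74474 <1
  x=-1.406: |R|=0.17083 <1
  x=-3.346: |R|=1.26387 >1
  x=-3.254: |R|=1.22138 >1
  x=-2.876: |R|=1.03848 >1
So |R|<1 on (-2.8000, 0).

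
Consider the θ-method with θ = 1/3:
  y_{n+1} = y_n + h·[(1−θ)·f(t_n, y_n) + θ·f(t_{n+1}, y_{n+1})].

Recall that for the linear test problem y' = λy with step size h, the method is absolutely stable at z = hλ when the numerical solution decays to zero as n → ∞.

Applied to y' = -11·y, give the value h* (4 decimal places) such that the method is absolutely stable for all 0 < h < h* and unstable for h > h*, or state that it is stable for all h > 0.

(-6.0000,0); λ=-11 ⇒ h* = (6)/11 = 0.5455.

With y'=λy (z=hλ):
  y_{n+1} = y_n + z·[2/3·y_n + 1/3·y_{n+1}] ⇒ (1 − 1/3z)y_{n+1} = (1 + 2/3z)y_n
  ⇒ R(z) = (1 + 2/3z)/(1 − 1/3z).

Solve |R(x)|<1 on ℝ⁻.
x=-0.33: |R|=0.7027
R=−1: 1+2/3x = −1+1/3x ⇒ -1/3x=2 ⇒ x=2/(-1/3)=-6.0000
Confirm numerically:
  x=-5.655: |R|=0.96014 <1
  x=-3.094: |R|=0.52314 <1
  x=-2.426: |R|=0.34132 <1
  x=-6.072: |R|=1.00794 >1
  x=-6.057: |R|=1.00629 >1
So |R|<1 on (-6.0000, 0).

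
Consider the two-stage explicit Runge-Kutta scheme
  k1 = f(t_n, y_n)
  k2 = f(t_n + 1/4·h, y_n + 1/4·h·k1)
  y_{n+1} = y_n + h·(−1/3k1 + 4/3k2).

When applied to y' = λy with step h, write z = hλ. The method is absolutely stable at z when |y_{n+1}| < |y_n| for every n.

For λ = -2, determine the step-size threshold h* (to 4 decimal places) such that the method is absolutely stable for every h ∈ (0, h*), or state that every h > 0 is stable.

(-3.0000,0); λ=-2 ⇒ h* = (3)/2 = 1.5000.

Test eqn y'=λy, z=hλ:
  k1=λy_n ⇒ h·k1=z·y_n;  k2=λ(1+1/4z)y_n ⇒ h·k2=z(1+1/4z)y_n
  y_{n+1}/y_n = 1 − 1/3z + 4/3z(1+1/4z) = 1 + z + 1/3z²
  ⇒ R(z) = 1 + z + 1/3z².

Need |R(x)|<1, x<0.
x=-1.51: |R|=0.2500
R=1: x+1/3x²=0 ⇒ x=−3=-3.0000; min R=1−1/(4·1/3)=0.2500>−1
Confirm numerically:
  x=-2.066: |R|=0.35679 <1
  x=-1.939: |R|=0.31424 <1
  x=-1.626: |R|=0.25529 <1
  x=-3.501: |R|=1.58467 >1
  x=-3.280: |R|=1.30613 >1
Interval (-3.0000, 0).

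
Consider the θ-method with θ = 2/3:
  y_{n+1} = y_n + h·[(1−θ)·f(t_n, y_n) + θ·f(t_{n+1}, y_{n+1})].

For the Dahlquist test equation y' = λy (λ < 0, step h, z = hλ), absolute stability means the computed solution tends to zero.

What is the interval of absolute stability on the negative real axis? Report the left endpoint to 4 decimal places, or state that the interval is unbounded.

(−∞, 0) — no finite endpoint.

Set f=λy, z=hλ:
  y_{n+1} = y_n + z·[1/3·y_n + 2/3·y_{n+1}] ⇒ (1 − 2/3z)y_{n+1} = (1 + 1/3z)y_n
  so R(z) = (1 + 1/3z)/(1 − 2/3z).

Solve |R(x)|<1 on ℝ⁻.
x=-0.87: |R|=0.4494
x=-2: |R|=0.1429
x=-10: |R|=0.3043
x=-100: |R|=0.4778
θ=2/3≥1/2 ⇒ |1+1/3x|<|1−2/3x| ∀x<0 ⇒ interval (−∞,0).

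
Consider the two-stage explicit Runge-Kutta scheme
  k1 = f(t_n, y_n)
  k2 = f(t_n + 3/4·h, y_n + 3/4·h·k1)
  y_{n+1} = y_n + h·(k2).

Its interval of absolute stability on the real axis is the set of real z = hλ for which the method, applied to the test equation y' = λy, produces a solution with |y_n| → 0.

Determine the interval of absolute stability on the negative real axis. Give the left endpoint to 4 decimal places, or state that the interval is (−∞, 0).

(-1.3333, 0).

Set f=λy, z=hλ:
  k1=λy_n ⇒ h·k1=z·y_n;  k2=λ(1+3/4z)y_n ⇒ h·k2=z(1+3/4z)y_n
  y_{n+1}/y_n = 1 + z(1+3/4z) = 1 + z + 3/4z²
  ⇒ R(z) = 1 + z + 3/4z².

Need |R(x)|<1, x<0.
x=-0.44: |R|=0.7052
R=1: x+3/4x²=0 ⇒ x=−4/3=-1.3333; min R=1−1/(4·3/4)=0.6667>−1
Confirm numerically:
  x=-1.192: |R|=0.87365 <1
  x=-0.964: |R|=0.73297 <1
  x=-0.957: |R|=0.72989 <1
  x=-1.509: |R|=1.19881 >1
  x=-1.498: |R|=1.18500 >1
So |R|<1 on (-1.3333, 0).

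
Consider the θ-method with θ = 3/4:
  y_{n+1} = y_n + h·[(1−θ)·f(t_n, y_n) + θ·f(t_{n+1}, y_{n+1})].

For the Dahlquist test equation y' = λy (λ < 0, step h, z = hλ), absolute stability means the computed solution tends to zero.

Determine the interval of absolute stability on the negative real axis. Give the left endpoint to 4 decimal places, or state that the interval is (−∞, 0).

(−∞, 0) — no finite endpoint.

Test eqn y'=λy, z=hλ:
  y_{n+1} = y_n + z·[1/4·y_n + 3/4·y_{n+1}] ⇒ (1 − 3/4z)y_{n+1} = (1 + 1/4z)y_n
  ⇒ R(z) = (1 + 1/4z)/(1 − 3/4z).

Solve |R(x)|<1 on ℝ⁻.
x=-0.62: |R|=0.5768
x=-2: |R|=0.2000
x=-10: |R|=0.1765
x=-100: |R|=0.3158
θ=3/4≥1/2 ⇒ |1+1/4x|<|1−3/4x| ∀x<0 ⇒ unbounded interval.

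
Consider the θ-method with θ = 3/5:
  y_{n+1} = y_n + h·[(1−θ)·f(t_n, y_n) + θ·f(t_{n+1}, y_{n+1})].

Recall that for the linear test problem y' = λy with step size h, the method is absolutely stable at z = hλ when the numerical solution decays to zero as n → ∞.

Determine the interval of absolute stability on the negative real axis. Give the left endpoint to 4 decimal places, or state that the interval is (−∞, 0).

Set f=λy, z=hλ:
  y_{n+1} = y_n + z·[2/5·y_n + 3/5·y_{n+1}] ⇒ (1 − 3/5z)y_{n+1} = (1 + 2/5z)y_n
  ⇒ R(z) = (1 + 2/5z)/(1 − 3/5z).

Boundary: |R(x)|=1, x<0.
x=-1.08: |R|=0.3447
x=-2: |R|=0.0909
x=-10: |R|=0.4286
x=-100: |R|=0.6393
θ=3/5≥1/2 ⇒ |1+2/5x|<|1−3/5x| ∀x<0 ⇒ stable on all of ℝ⁻.

unbounded; (−∞, 0).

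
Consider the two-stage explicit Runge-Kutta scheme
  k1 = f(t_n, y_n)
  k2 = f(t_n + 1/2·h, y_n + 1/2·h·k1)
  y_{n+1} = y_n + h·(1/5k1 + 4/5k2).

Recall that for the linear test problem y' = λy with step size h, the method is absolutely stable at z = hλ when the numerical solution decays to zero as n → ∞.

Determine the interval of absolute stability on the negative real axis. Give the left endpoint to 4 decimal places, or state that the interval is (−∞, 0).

(-2.5000, 0).

On y'=λy, z=hλ:
  k1=λy_n ⇒ h·k1=z·y_n;  k2=λ(1+1/2z)y_n ⇒ h·k2=z(1+1/2z)y_n
  y_{n+1}/y_n = 1 + 1/5z + 4/5z(1+1/2z) = 1 + z + 2/5z²
  R(z) = 1 + z + 2/5z².

Solve |R(x)|<1 on ℝ⁻.
x=-1.76: |R|=0.4790
R=1: x+2/5x²=0 ⇒ x=−5/2=-2.5000; min R=1−1/(4·2/5)=0.3750>−1
Confirm numerically:
  x=-1.995: |R|=0.59701 <1
  x=-1.965: |R|=0.57949 <1
  x=-1.959: |R|=0.57607 <1
  x=-2.864: |R|=1.41700 >1
  x=-2.730: |R|=1.25116 >1
Stable set (-2.5000, 0).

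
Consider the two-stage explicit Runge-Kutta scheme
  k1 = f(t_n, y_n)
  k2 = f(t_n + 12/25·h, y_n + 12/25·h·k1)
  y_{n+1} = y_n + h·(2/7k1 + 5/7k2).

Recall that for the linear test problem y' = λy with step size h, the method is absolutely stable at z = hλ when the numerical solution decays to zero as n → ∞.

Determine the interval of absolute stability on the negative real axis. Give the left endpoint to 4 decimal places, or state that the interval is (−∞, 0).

z∈(-2.9167,0).

On y'=λy, z=hλ:
  k1=λy_n ⇒ h·k1=z·y_n;  k2=λ(1+12/25z)y_n ⇒ h·k2=z(1+12/25z)y_n
  y_{n+1}/y_n = 1 + 2/7z + 5/7z(1+12/25z) = 1 + z + 12/35z²
  ⇒ R(z) = 1 + z + 12/35z².

Find x<0 with |R(x)|<1.
x=-1.65: |R|=0.2834
R=1: x+12/35x²=0 ⇒ x=−35/12=-2.9167; min R=1−1/(4·12/35)=0.2708>−1
Confirm numerically:
  x=-2.540: |R|=0.67198 <1
  x=-2.424: |R|=0.59055 <1
  x=-1.797: |R|=0.31016 <1
  x=-1.427: |R|=0.27117 <1
  x=-3.468: |R|=1.65555 >1
  x=-3.395: |R|=1.55678 >1
  x=-3.193: |R|=1.30251 >1
Interval (-2.9167, 0).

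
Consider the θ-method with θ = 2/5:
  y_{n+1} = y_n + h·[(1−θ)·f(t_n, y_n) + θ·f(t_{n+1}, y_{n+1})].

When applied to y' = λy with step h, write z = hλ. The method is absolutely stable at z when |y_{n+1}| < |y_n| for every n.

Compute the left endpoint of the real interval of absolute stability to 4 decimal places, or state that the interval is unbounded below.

Set f=λy, z=hλ:
  y_{n+1} = y_n + z·[3/5·y_n + 2/5·y_{n+1}] ⇒ (1 − 2/5z)y_{n+1} = (1 + 3/5z)y_n
  ⇒ R(z) = (1 + 3/5z)/(1 − 2/5z).

Find x<0 with |R(x)|<1.
x=-0.6: |R|=0.5161
R=−1: 1+3/5x = −1+2/5x ⇒ -1/5x=2 ⇒ x=2/(-1/5)=-10.0000
Confirm numerically:
  x=-9.439: |R|=0.97651 <1
  x=-9.399: |R|=0.97475 <1
  x=-7.610: |R|=0.88180 <1
  x=-7.558: |R|=0.87860 <1
  x=-10.520: |R|=1.01997 >1
  x=-10.073: |R|=1.00290 >1
So |R|<1 on (-10.0000, 0).

left endpoint -10.0000.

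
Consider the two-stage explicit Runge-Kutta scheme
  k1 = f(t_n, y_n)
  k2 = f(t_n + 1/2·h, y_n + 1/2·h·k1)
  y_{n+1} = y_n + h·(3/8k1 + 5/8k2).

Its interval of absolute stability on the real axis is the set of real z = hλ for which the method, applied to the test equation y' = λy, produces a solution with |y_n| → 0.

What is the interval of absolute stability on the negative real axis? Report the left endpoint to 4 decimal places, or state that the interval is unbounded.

Test eqn y'=λy, z=hλ:
  k1=λy_n ⇒ h·k1=z·y_n;  k2=λ(1+1/2z)y_n ⇒ h·k2=z(1+1/2z)y_n
  y_{n+1}/y_n = 1 + 3/8z + 5/8z(1+1/2z) = 1 + z + 5/16z²
  Hence R(z) = 1 + z + 5/16z².

Solve |R(x)|<1 on ℝ⁻.
x=-1.67: |R|=0.2015
R=1: x+5/16x²=0 ⇒ x=−16/5=-3.2000; min R=1−1/(4·5/16)=0.2000>−1
Confirm numerically:
  x=-2.994: |R|=0.80726 <1
  x=-2.055: |R|=0.26470 <1
  x=-2.016: |R|=0.25408 <1
  x=-3.364: |R|=1.17241 >1
  x=-3.336: |R|=1.14178 >1
So |R|<1 on (-3.2000, 0).

z∈(-3.2000,0).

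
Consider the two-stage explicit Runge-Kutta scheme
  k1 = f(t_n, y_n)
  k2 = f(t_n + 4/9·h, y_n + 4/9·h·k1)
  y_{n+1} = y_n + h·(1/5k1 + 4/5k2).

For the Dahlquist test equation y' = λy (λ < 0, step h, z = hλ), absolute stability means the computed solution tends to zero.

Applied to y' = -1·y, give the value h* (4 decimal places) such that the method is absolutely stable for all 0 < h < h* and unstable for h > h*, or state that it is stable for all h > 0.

Test eqn y'=λy, z=hλ:
  k1=λy_n ⇒ h·k1=z·y_n;  k2=λ(1+4/9z)y_n ⇒ h·k2=z(1+4/9z)y_n
  y_{n+1}/y_n = 1 + 1/5z + 4/5z(1+4/9z) = 1 + z + 16/45z²
  R(z) = 1 + z + 16/45z².

Find x<0 with |R(x)|<1.
x=-1.66: |R|=0.3198
R=1: x+16/45x²=0 ⇒ x=−45/16=-2.8125; min R=1−1/(4·16/45)=0.2969>−1
Confirm numerically:
  x=-2.469: |R|=0.69845 <1
  x=-2.244: |R|=0.54641 <1
  x=-2.071: |R|=0.45399 <1
  x=-3.320: |R|=1.59908 >1
  x=-2.848: |R|=1.03595 >1
So |R|<1 on (-2.8125, 0).

(-2.8125,0); λ=-1 ⇒ h* = (45/16)/1 = 2.8125.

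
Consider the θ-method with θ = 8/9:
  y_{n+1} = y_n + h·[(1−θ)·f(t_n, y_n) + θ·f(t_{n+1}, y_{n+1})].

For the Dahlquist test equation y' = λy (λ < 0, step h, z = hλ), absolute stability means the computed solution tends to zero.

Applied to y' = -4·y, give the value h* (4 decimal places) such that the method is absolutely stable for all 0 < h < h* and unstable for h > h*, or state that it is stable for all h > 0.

Test eqn y'=λy, z=hλ:
  y_{n+1} = y_n + z·[1/9·y_n + 8/9·y_{n+1}] ⇒ (1 − 8/9z)y_{n+1} = (1 + 1/9z)y_n
  so R(z) = (1 + 1/9z)/(1 − 8/9z).

Find x<0 with |R(x)|<1.
x=-0.69: |R|=0.5723
x=-2: |R|=0.2800
x=-10: |R|=0.0112
x=-100: |R|=0.1125
θ=8/9≥1/2 ⇒ |1+1/9x|<|1−8/9x| ∀x<0 ⇒ stable on all of ℝ⁻.

unbounded; (−∞, 0). Any h>0 works for λ=-4.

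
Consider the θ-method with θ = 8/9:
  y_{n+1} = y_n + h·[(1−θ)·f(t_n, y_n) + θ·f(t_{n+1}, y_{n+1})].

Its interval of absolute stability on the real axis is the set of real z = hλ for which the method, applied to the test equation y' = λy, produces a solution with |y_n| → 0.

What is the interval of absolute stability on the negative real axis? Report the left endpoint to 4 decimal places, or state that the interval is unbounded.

Set f=λy, z=hλ:
  y_{n+1} = y_n + z·[1/9·y_n + 8/9·y_{n+1}] ⇒ (1 − 8/9z)y_{n+1} = (1 + 1/9z)y_n
  ⇒ R(z) = (1 + 1/9z)/(1 − 8/9z).

Solve |R(x)|<1 on ℝ⁻.
x=-0.86: |R|=0.5126
x=-2: |R|=0.2800
x=-10: |R|=0.0112
x=-100: |R|=0.1125
θ=8/9≥1/2 ⇒ |1+1/9x|<|1−8/9x| ∀x<0 ⇒ unbounded interval.

interval (−∞, 0).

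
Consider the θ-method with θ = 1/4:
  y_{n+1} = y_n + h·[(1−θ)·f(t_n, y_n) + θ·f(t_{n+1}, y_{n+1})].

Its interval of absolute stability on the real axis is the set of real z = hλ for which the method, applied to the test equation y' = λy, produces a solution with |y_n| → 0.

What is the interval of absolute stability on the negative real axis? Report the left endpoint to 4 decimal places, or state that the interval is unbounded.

On y'=λy, z=hλ:
  y_{n+1} = y_n + z·[3/4·y_n + 1/4·y_{n+1}] ⇒ (1 − 1/4z)y_{n+1} = (1 + 3/4z)y_n
  ⇒ R(z) = (1 + 3/4z)/(1 − 1/4z).

Solve |R(x)|<1 on ℝ⁻.
x=-1.45: |R|=0.0642
R=−1: 1+3/4x = −1+1/4x ⇒ -1/2x=2 ⇒ x=2/(-1/2)=-4.0000
Confirm numerically:
  x=-3.976: |R|=0.99398 <1
  x=-3.141: |R|=0.75942 <1
  x=-3.042: |R|=0.72792 <1
  x=-4.590: |R|=1.13737 >1
  x=-4.559: |R|=1.13062 >1
  x=-4.036: |R|=1.00896 >1
Stable set (-4.0000, 0).

(-4.0000, 0).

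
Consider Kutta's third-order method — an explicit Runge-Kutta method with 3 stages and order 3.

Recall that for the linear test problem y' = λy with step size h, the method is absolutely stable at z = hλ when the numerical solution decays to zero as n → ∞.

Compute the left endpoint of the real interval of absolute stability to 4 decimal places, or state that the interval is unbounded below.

With y'=λy (z=hλ):
  order 3, 3-stage ⇒ R(z)=1+z+z^2/2+z^3/6
  (e.g. R(-1.61)=-0.00950, |R|=0.00950)

Need |R(x)|<1, x<0.
x=-1.61: |R|=0.0095
|R(-1.9)|=0.2382 |R(-1.25)|=0.2057 |R(-0.95)|=0.3584
Bisect:
  x_lo=-3.0268 |R|=2.0676  x_hi=-0.2022 |R|=0.8169
  mid=-1.61446 |R|=0.01257 →hi
  mid=-2.32061 |R|=0.71084 →hi
  mid=-2.67369 |R|=1.28491 →lo
  mid=-2.49715 |R|=0.97454 →hi
  mid=-2.58542 |R|=1.12355 →lo
  mid=-2.54129 |R|=1.04755 →lo
  mid=-2.51922 |R|=1.01067 →lo
  mid=-2.50818 |R|=0.99252 →hi
  mid=-2.51370 |R|=1.00157 →lo
  mid=-2.51094 |R|=0.99704 →hi
  ...
  [-2.51284,-2.51267] ⇒ x*=-2.5127
So |R|<1 on (-2.5127, 0).

z* = -2.5127.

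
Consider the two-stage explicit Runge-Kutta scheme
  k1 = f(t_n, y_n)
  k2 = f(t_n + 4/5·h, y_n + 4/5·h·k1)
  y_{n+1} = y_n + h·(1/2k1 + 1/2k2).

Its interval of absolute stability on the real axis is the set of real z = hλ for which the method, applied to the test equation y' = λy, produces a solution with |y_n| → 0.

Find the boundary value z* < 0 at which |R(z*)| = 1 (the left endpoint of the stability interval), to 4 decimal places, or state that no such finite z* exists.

Set f=λy, z=hλ:
  k1=λy_n ⇒ h·k1=z·y_n;  k2=λ(1+4/5z)y_n ⇒ h·k2=z(1+4/5z)y_n
  y_{n+1}/y_n = 1 + 1/2z + 1/2z(1+4/5z) = 1 + z + 2/5z²
  so R(z) = 1 + z + 2/5z².

Boundary: |R(x)|=1, x<0.
x=-1.69: |R|=0.4524
R=1: x+2/5x²=0 ⇒ x=−5/2=-2.5000; min R=1−1/(4·2/5)=0.3750>−1
Confirm numerically:
  x=-2.025: |R|=0.61525 <1
  x=-1.993: |R|=0.59582 <1
  x=-1.181: |R|=0.37690 <1
  x=-1.051: |R|=0.39084 <1
  x=-3.098: |R|=1.74104 >1
  x=-2.761: |R|=1.28825 >1
  x=-2.692: |R|=1.20675 >1
Stable set (-2.5000, 0).

left endpoint -2.5000.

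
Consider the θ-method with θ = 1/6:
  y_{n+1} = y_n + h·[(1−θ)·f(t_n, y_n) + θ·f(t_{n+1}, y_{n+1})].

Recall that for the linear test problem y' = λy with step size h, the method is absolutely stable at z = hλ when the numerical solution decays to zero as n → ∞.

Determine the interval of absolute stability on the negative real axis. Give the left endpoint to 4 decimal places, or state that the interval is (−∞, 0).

z∈(-3.0000,0).

Test eqn y'=λy, z=hλ:
  y_{n+1} = y_n + z·[5/6·y_n + 1/6·y_{n+1}] ⇒ (1 − 1/6z)y_{n+1} = (1 + 5/6z)y_n
  R(z) = (1 + 5/6z)/(1 − 1/6z).

Find x<0 with |R(x)|<1.
x=-0.96: |R|=0.1724
R=−1: 1+5/6x = −1+1/6x ⇒ -2/3x=2 ⇒ x=2/(-2/3)=-3.0000
Confirm numerically:
  x=-2.733: |R|=0.87771 <1
  x=-2.364: |R|=0.69584 <1
  x=-1.676: |R|=0.31006 <1
  x=-1.598: |R|=0.26191 <1
  x=-3.530: |R|=1.22246 >1
  x=-3.413: |R|=1.17550 >1
  x=-3.207: |R|=1.08993 >1
So |R|<1 on (-3.0000, 0).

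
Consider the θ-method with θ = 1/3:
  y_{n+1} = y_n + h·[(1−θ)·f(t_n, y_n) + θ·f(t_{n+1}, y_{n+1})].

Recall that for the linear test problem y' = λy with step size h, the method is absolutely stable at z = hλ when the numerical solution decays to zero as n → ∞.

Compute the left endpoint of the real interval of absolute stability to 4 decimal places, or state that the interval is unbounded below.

On y'=λy, z=hλ:
  y_{n+1} = y_n + z·[2/3·y_n + 1/3·y_{n+1}] ⇒ (1 − 1/3z)y_{n+1} = (1 + 2/3z)y_n
  Hence R(z) = (1 + 2/3z)/(1 − 1/3z).

Solve |R(x)|<1 on ℝ⁻.
x=-1.13: |R|=0.1792
R=−1: 1+2/3x = −1+1/3x ⇒ -1/3x=2 ⇒ x=2/(-1/3)=-6.0000
Confirm numerically:
  x=-5.205: |R|=0.90311 <1
  x=-5.111: |R|=0.89040 <1
  x=-3.797: |R|=0.67589 <1
  x=-3.199: |R|=0.54815 <1
  x=-6.378: |R|=1.04031 >1
  x=-6.298: |R|=1.03205 >1
Stable set (-6.0000, 0).

z* = -6.0000.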